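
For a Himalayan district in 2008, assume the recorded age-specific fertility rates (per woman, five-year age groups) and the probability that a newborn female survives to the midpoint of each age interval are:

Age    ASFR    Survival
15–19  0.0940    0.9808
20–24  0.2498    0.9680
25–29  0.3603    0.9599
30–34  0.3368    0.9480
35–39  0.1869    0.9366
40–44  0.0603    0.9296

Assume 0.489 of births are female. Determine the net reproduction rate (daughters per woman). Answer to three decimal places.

3.008

Proportion female at birth = 0.489.
Weighting each age-specific rate by interval width and survival:
  15–19: 5 × 0.0940 × 0.9808 = 0.46098
  20–24: 5 × 0.2498 × 0.9680 = 1.20903
  25–29: 5 × 0.3603 × 0.9599 = 1.72926
  30–34: 5 × 0.3368 × 0.9480 = 1.59643
  35–39: 5 × 0.1869 × 0.9366 = 0.87525
  40–44: 5 × 0.0603 × 0.9296 = 0.28027
Sum = 6.15122
NRR = 0.489 × 6.15122 = 3.00795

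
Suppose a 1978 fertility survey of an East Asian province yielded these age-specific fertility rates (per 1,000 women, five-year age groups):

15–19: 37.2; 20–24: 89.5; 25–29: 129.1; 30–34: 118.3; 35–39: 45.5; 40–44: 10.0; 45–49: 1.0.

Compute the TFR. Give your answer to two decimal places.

2.15

Sum of ASFRs = 37.2 + 89.5 + 129.1 + 118.3 + 45.5 + 10.0 + 1.0 = 430.6
TFR = 5 × 430.6 / 1000 = 2.153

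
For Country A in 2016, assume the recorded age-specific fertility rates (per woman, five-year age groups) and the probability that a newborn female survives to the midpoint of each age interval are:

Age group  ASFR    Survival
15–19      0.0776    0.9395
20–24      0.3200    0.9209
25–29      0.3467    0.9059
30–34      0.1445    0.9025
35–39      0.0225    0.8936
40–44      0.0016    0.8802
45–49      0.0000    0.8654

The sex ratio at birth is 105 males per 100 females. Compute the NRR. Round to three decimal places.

2.033

Proportion female at birth = 100 / (100 + 105) = 0.48780.
Survival-weighted fertility by age (5·fₓ·Sₓ):
  15–19: 5 × 0.0776 × 0.9395 = 0.36453
  20–24: 5 × 0.3200 × 0.9209 = 1.47344
  25–29: 5 × 0.3467 × 0.9059 = 1.57038
  30–34: 5 × 0.1445 × 0.9025 = 0.65206
  35–39: 5 × 0.0225 × 0.8936 = 0.10053
  40–44: 5 × 0.0016 × 0.8802 = 0.00704
  45–49: 5 × 0.0000 × 0.8654 = 0.00000
Sum = 4.16798
NRR = 0.48780 × 4.16798 = 2.03314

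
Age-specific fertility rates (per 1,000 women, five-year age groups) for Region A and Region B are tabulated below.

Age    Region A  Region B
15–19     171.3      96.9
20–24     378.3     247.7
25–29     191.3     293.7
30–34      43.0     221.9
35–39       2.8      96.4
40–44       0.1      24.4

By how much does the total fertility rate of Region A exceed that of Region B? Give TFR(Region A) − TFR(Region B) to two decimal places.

-0.97

Region A:
  Sum of ASFRs = 171.3 + 378.3 + 191.3 + 43.0 + 2.8 + 0.1 = 786.8
  TFR = 5 × 786.8 / 1000 = 3.934
Region B:
  Sum of ASFRs = 96.9 + 247.7 + 293.7 + 221.9 + 96.4 + 24.4 = 981.0
  TFR = 5 × 981.0 / 1000 = 4.905
Difference = 3.934 − 4.905 = -0.971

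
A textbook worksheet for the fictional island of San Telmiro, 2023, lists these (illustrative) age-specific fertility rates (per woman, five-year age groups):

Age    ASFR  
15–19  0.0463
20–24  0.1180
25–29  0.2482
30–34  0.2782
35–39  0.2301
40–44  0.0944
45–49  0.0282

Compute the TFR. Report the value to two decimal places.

5.22

Sum of ASFRs = 0.0463 + 0.1180 + 0.2482 + 0.2782 + 0.2301 + 0.0944 + 0.0282 = 1.0434
TFR = 5 × 1.0434 = 5.217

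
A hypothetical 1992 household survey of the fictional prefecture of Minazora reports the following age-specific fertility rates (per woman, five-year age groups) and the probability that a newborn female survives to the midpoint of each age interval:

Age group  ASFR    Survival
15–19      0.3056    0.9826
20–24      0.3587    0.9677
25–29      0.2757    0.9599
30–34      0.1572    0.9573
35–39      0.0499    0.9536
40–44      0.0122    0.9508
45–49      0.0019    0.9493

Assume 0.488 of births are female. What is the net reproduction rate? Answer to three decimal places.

2.741

Proportion female at birth = 0.488.
Survival-weighted fertility by age (5·fₓ·Sₓ):
  15–19: 5 × 0.3056 × 0.9826 = 1.50141
  20–24: 5 × 0.3587 × 0.9677 = 1.73557
  25–29: 5 × 0.2757 × 0.9599 = 1.32322
  30–34: 5 × 0.1572 × 0.9573 = 0.75244
  35–39: 5 × 0.0499 × 0.9536 = 0.23792
  40–44: 5 × 0.0122 × 0.9508 = 0.05800
  45–49: 5 × 0.0019 × 0.9493 = 0.00902
Sum = 5.61758
NRR = 0.488 × 5.61758 = 2.74138
With NRR above 1 the population is above replacement fertility.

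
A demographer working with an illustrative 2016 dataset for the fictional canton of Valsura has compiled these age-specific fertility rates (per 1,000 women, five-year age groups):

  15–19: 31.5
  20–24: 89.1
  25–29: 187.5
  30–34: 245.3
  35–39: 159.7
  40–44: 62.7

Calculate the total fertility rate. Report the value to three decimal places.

Sum of ASFRs = 31.5 + 89.1 + 187.5 + 245.3 + 159.7 + 62.7 = 775.8
TFR = 5 × 775.8 / 1000 = 3.879

3.879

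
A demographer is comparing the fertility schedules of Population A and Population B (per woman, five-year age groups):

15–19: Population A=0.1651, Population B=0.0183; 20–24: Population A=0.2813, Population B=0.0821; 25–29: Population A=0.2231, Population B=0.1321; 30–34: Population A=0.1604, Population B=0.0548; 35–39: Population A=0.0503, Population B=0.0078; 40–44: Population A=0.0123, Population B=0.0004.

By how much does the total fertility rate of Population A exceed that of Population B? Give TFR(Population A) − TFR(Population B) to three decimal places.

Population A:
  Sum of ASFRs = 0.1651 + 0.2813 + 0.2231 + 0.1604 + 0.0503 + 0.0123 = 0.8925
  TFR = 5 × 0.8925 = 4.4625
Population B:
  Sum of ASFRs = 0.0183 + 0.0821 + 0.1321 + 0.0548 + 0.0078 + 0.0004 = 0.2955
  TFR = 5 × 0.2955 = 1.4775
Difference = 4.4625 − 1.4775 = 2.985

2.985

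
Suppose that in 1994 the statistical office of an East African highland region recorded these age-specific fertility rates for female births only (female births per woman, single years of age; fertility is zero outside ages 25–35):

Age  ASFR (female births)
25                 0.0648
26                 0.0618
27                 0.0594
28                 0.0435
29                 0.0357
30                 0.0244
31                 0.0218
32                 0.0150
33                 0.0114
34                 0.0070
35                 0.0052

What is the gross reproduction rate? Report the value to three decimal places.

Sum of female ASFRs = 0.0648 + 0.0618 + 0.0594 + 0.0435 + 0.0357 + 0.0244 + 0.0218 + 0.0150 + 0.0114 + 0.0070 + 0.0052 = 0.3500
GRR = 0.35

0.350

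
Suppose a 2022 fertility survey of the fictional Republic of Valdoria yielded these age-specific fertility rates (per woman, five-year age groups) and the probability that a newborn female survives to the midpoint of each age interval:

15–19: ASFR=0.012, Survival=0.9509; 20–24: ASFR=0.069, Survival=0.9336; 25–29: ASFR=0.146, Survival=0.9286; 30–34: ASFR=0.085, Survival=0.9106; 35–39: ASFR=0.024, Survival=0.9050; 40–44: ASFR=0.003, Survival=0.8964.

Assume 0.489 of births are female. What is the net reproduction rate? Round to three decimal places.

0.766

Proportion female at birth = 0.489.
Weighting each age-specific rate by interval width and survival:
  15–19: 5 × 0.012 × 0.9509 = 0.05705
  20–24: 5 × 0.069 × 0.9336 = 0.32209
  25–29: 5 × 0.146 × 0.9286 = 0.67788
  30–34: 5 × 0.085 × 0.9106 = 0.38701
  35–39: 5 × 0.024 × 0.9050 = 0.10860
  40–44: 5 × 0.003 × 0.8964 = 0.01345
Sum = 1.56608
NRR = 0.489 × 1.56608 = 0.76581
An NRR under 1 implies long-run decline under these rates.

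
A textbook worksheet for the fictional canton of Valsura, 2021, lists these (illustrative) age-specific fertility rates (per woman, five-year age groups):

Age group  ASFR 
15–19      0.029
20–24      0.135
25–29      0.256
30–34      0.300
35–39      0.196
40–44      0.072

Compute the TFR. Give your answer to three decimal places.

4.940

Sum of ASFRs = 0.029 + 0.135 + 0.256 + 0.300 + 0.196 + 0.072 = 0.988
TFR = 5 × 0.988 = 4.94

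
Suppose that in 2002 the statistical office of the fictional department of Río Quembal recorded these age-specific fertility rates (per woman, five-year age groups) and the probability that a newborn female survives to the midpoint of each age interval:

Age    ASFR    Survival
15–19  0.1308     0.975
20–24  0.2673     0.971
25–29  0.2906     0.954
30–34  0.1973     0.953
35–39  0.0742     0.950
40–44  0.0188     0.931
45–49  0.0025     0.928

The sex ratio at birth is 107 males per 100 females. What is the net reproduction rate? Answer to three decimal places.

Proportion female at birth = 100 / (100 + 107) = 0.48309.
Per-age-group product (5 × ASFR × survival probability):
  15–19: 5 × 0.1308 × 0.975 = 0.63765
  20–24: 5 × 0.2673 × 0.971 = 1.29774
  25–29: 5 × 0.2906 × 0.954 = 1.38616
  30–34: 5 × 0.1973 × 0.953 = 0.94013
  35–39: 5 × 0.0742 × 0.950 = 0.35245
  40–44: 5 × 0.0188 × 0.931 = 0.08751
  45–49: 5 × 0.0025 × 0.928 = 0.01160
Sum = 4.71324
NRR = 0.48309 × 4.71324 = 2.27692

2.277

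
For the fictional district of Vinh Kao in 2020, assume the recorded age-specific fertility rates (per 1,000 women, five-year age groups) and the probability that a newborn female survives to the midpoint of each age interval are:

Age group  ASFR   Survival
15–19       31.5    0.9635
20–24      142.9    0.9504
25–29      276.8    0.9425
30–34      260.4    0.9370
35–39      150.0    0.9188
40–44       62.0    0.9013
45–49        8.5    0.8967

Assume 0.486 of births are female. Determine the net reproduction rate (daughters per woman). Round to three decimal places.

Proportion female at birth = 0.486.
Survival-weighted fertility by age (5·fₓ·Sₓ):
  15–19: 5 × 31.5/1000 × 0.9635 = 0.15175
  20–24: 5 × 142.9/1000 × 0.9504 = 0.67906
  25–29: 5 × 276.8/1000 × 0.9425 = 1.30442
  30–34: 5 × 260.4/1000 × 0.9370 = 1.21997
  35–39: 5 × 150.0/1000 × 0.9188 = 0.68910
  40–44: 5 × 62.0/1000 × 0.9013 = 0.27940
  45–49: 5 × 8.5/1000 × 0.8967 = 0.03811
Sum = 4.36181
NRR = 0.486 × 4.36181 = 2.11984
An NRR exceeding 1 indicates intrinsic growth under these rates.

2.120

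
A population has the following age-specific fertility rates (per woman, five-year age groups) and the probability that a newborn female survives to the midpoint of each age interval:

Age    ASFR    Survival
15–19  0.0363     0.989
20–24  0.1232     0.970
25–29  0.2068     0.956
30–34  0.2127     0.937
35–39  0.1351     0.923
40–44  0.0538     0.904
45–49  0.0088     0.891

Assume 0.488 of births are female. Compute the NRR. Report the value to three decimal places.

1.790

Proportion female at birth = 0.488.
Survival-weighted fertility by age (5·fₓ·Sₓ):
  15–19: 5 × 0.0363 × 0.989 = 0.17950
  20–24: 5 × 0.1232 × 0.970 = 0.59752
  25–29: 5 × 0.2068 × 0.956 = 0.98850
  30–34: 5 × 0.2127 × 0.937 = 0.99650
  35–39: 5 × 0.1351 × 0.923 = 0.62349
  40–44: 5 × 0.0538 × 0.904 = 0.24318
  45–49: 5 × 0.0088 × 0.891 = 0.03920
Sum = 3.66789
NRR = 0.488 × 3.66789 = 1.78993
NRR > 1, so each generation more than replaces itself.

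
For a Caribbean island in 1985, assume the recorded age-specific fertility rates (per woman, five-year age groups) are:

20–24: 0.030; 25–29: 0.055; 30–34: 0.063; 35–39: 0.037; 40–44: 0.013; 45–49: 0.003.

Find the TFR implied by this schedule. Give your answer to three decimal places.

Sum of ASFRs = 0.030 + 0.055 + 0.063 + 0.037 + 0.013 + 0.003 = 0.201
TFR = 5 × 0.201 = 1.005

1.005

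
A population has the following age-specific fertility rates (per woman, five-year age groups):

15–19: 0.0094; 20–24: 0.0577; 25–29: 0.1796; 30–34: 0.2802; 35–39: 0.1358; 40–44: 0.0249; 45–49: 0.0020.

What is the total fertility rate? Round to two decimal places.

Sum of ASFRs = 0.0094 + 0.0577 + 0.1796 + 0.2802 + 0.1358 + 0.0249 + 0.0020 = 0.6896
TFR = 5 × 0.6896 = 3.448

3.45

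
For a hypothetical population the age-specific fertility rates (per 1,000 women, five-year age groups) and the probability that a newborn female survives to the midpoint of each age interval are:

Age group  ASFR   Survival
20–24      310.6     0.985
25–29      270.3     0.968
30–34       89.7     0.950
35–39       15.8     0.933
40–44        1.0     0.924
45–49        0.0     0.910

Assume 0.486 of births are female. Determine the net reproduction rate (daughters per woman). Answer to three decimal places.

Proportion female at birth = 0.486.
Each age group contributes 5 × ASFR × survival:
  20–24: 5 × 310.6/1000 × 0.985 = 1.52971
  25–29: 5 × 270.3/1000 × 0.968 = 1.30825
  30–34: 5 × 89.7/1000 × 0.950 = 0.42608
  35–39: 5 × 15.8/1000 × 0.933 = 0.07371
  40–44: 5 × 1.0/1000 × 0.924 = 0.00462
  45–49: 5 × 0.0/1000 × 0.910 = 0.00000
Sum = 3.34237
NRR = 0.486 × 3.34237 = 1.62439
An NRR exceeding 1 indicates intrinsic growth under these rates.

1.624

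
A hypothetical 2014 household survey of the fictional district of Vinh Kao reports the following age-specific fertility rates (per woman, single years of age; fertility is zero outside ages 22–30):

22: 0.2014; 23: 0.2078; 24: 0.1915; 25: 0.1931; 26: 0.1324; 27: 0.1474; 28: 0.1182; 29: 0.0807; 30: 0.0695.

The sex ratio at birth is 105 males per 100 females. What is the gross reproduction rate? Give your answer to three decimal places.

0.655

Proportion female at birth = 100 / (100 + 105) = 0.48780.
Sum of ASFRs = 0.2014 + 0.2078 + 0.1915 + 0.1931 + 0.1324 + 0.1474 + 0.1182 + 0.0807 + 0.0695 = 1.3420
TFR = 1.342
GRR = 0.48780 × 1.342 = 0.65463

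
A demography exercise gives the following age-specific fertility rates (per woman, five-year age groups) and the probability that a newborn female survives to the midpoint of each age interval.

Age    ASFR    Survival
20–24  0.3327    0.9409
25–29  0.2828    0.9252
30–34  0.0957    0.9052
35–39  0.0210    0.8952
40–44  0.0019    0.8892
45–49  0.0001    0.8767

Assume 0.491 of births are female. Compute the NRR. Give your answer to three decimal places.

1.674

Proportion female at birth = 0.491.
Each age group contributes 5 × ASFR × survival:
  20–24: 5 × 0.3327 × 0.9409 = 1.56519
  25–29: 5 × 0.2828 × 0.9252 = 1.30823
  30–34: 5 × 0.0957 × 0.9052 = 0.43314
  35–39: 5 × 0.0210 × 0.8952 = 0.09400
  40–44: 5 × 0.0019 × 0.8892 = 0.00845
  45–49: 5 × 0.0001 × 0.8767 = 0.00044
Sum = 3.40945
NRR = 0.491 × 3.40945 = 1.67404
With NRR above 1 the population is above replacement fertility.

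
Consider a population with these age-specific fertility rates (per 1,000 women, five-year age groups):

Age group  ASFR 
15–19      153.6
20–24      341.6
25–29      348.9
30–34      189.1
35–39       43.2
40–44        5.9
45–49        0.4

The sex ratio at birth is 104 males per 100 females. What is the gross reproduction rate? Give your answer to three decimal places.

Proportion female at birth = 100 / (100 + 104) = 0.49020.
Sum of ASFRs = 153.6 + 341.6 + 348.9 + 189.1 + 43.2 + 5.9 + 0.4 = 1082.7
TFR = 5 × 1082.7 / 1000 = 5.4135
GRR = 0.49020 × 5.4135 = 2.65370

2.654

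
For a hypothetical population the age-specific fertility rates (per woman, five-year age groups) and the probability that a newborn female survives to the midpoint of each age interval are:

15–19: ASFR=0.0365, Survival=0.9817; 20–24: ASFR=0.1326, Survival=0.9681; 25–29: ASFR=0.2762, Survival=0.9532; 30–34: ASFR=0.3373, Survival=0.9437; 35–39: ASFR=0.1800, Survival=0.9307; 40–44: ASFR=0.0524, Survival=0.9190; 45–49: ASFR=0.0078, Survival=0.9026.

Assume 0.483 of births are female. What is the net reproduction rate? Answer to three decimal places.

Proportion female at birth = 0.483.
Survival-weighted fertility by age (5·fₓ·Sₓ):
  15–19: 5 × 0.0365 × 0.9817 = 0.17916
  20–24: 5 × 0.1326 × 0.9681 = 0.64185
  25–29: 5 × 0.2762 × 0.9532 = 1.31637
  30–34: 5 × 0.3373 × 0.9437 = 1.59155
  35–39: 5 × 0.1800 × 0.9307 = 0.83763
  40–44: 5 × 0.0524 × 0.9190 = 0.24078
  45–49: 5 × 0.0078 × 0.9026 = 0.03520
Sum = 4.84254
NRR = 0.483 × 4.84254 = 2.33895
NRR > 1, so each generation more than replaces itself.

2.339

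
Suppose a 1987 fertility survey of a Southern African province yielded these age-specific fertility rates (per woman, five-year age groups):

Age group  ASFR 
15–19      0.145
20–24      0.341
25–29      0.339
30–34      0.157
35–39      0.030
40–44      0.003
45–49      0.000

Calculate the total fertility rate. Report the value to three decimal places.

5.075

Sum of ASFRs = 0.145 + 0.341 + 0.339 + 0.157 + 0.030 + 0.003 + 0.000 = 1.015
TFR = 5 × 1.015 = 5.075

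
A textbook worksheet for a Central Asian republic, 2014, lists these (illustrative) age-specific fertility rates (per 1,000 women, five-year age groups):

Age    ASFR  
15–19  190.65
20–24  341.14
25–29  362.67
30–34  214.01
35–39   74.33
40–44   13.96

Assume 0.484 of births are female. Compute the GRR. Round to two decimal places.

2.90

Proportion female at birth = 0.484.
Sum of ASFRs = 190.65 + 341.14 + 362.67 + 214.01 + 74.33 + 13.96 = 1196.76
TFR = 5 × 1196.76 / 1000 = 5.9838
GRR = 0.484 × 5.9838 = 2.89616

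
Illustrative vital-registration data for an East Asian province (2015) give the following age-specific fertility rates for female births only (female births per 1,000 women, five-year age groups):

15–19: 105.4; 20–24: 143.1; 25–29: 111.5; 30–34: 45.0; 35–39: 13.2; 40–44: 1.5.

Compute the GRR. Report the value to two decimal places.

Sum of female ASFRs = 105.4 + 143.1 + 111.5 + 45.0 + 13.2 + 1.5 = 419.7
GRR = 5 × 419.7 / 1000 = 2.0985

2.10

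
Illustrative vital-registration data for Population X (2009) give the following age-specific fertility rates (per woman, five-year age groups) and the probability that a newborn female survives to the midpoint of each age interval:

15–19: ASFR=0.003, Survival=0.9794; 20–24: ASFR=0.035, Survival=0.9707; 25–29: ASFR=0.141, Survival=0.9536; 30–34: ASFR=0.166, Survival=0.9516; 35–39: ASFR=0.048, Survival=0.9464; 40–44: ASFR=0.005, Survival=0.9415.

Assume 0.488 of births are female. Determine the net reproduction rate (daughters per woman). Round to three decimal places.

Proportion female at birth = 0.488.
Per-age-group product (5 × ASFR × survival probability):
  15–19: 5 × 0.003 × 0.9794 = 0.01469
  20–24: 5 × 0.035 × 0.9707 = 0.16987
  25–29: 5 × 0.141 × 0.9536 = 0.67229
  30–34: 5 × 0.166 × 0.9516 = 0.78983
  35–39: 5 × 0.048 × 0.9464 = 0.22714
  40–44: 5 × 0.005 × 0.9415 = 0.02354
Sum = 1.89736
NRR = 0.488 × 1.89736 = 0.92591
With NRR below 1 the population is below replacement fertility.

0.926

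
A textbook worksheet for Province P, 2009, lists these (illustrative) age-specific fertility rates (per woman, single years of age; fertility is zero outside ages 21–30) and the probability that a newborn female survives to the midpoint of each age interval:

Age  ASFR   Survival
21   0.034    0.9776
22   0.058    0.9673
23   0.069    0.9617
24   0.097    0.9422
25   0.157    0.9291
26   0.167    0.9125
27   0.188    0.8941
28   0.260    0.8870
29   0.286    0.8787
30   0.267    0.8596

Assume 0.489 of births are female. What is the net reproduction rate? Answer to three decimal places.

0.697

Proportion female at birth = 0.489.
Weighting each age-specific rate by interval width and survival:
  21: 1 × 0.034 × 0.9776 = 0.03324
  22: 1 × 0.058 × 0.9673 = 0.05610
  23: 1 × 0.069 × 0.9617 = 0.06636
  24: 1 × 0.097 × 0.9422 = 0.09139
  25: 1 × 0.157 × 0.9291 = 0.14587
  26: 1 × 0.167 × 0.9125 = 0.15239
  27: 1 × 0.188 × 0.8941 = 0.16809
  28: 1 × 0.260 × 0.8870 = 0.23062
  29: 1 × 0.286 × 0.8787 = 0.25131
  30: 1 × 0.267 × 0.8596 = 0.22951
Sum = 1.42488
NRR = 0.489 × 1.42488 = 0.69677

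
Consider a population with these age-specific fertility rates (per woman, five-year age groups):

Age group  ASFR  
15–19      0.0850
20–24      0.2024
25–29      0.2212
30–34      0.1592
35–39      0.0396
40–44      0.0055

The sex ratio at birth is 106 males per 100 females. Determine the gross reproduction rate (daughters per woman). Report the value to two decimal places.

Proportion female at birth = 100 / (100 + 106) = 0.48544.
Sum of ASFRs = 0.0850 + 0.2024 + 0.2212 + 0.1592 + 0.0396 + 0.0055 = 0.7129
TFR = 5 × 0.7129 = 3.5645
GRR = 0.48544 × 3.5645 = 1.73035

1.73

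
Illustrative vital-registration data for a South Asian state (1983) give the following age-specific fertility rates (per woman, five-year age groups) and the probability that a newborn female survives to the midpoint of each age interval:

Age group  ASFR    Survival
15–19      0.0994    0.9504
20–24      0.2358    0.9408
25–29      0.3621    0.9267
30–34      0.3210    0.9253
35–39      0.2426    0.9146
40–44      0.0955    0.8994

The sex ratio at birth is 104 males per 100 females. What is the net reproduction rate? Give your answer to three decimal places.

Proportion female at birth = 100 / (100 + 104) = 0.49020.
Weighting each age-specific rate by interval width and survival:
  15–19: 5 × 0.0994 × 0.9504 = 0.47235
  20–24: 5 × 0.2358 × 0.9408 = 1.10920
  25–29: 5 × 0.3621 × 0.9267 = 1.67779
  30–34: 5 × 0.3210 × 0.9253 = 1.48511
  35–39: 5 × 0.2426 × 0.9146 = 1.10941
  40–44: 5 × 0.0955 × 0.8994 = 0.42946
Sum = 6.28332
NRR = 0.49020 × 6.28332 = 3.08008
An NRR exceeding 1 indicates intrinsic growth under these rates.

3.080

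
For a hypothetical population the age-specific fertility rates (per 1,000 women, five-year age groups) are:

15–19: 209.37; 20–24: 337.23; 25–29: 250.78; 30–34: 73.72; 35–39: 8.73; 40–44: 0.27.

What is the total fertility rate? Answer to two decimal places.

4.40

Sum of ASFRs = 209.37 + 337.23 + 250.78 + 73.72 + 8.73 + 0.27 = 880.10
TFR = 5 × 880.10 / 1000 = 4.4005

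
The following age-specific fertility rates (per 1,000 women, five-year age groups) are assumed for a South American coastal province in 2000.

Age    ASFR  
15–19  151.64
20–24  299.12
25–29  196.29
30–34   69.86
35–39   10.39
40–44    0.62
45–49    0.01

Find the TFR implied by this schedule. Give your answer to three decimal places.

3.640

Sum of ASFRs = 151.64 + 299.12 + 196.29 + 69.86 + 10.39 + 0.62 + 0.01 = 727.93
TFR = 5 × 727.93 / 1000 = 3.63965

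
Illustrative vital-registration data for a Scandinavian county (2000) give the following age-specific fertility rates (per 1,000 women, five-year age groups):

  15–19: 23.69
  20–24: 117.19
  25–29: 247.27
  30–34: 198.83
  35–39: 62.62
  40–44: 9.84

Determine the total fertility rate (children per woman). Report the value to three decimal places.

3.297

Sum of ASFRs = 23.69 + 117.19 + 247.27 + 198.83 + 62.62 + 9.84 = 659.44
TFR = 5 × 659.44 / 1000 = 3.2972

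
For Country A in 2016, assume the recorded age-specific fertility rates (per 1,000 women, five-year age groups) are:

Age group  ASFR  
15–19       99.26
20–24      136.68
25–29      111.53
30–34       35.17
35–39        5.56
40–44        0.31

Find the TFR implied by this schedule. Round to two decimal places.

1.94

Sum of ASFRs = 99.26 + 136.68 + 111.53 + 35.17 + 5.56 + 0.31 = 388.51
TFR = 5 × 388.51 / 1000 = 1.94255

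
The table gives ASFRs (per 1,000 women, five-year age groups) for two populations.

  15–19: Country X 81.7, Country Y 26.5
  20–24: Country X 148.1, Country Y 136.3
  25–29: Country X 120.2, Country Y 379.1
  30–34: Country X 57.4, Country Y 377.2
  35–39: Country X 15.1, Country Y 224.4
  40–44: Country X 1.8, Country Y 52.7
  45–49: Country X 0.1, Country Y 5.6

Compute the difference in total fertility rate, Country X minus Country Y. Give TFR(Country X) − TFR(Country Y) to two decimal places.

-3.89

Country X:
  Sum of ASFRs = 81.7 + 148.1 + 120.2 + 57.4 + 15.1 + 1.8 + 0.1 = 424.4
  TFR = 5 × 424.4 / 1000 = 2.122
Country Y:
  Sum of ASFRs = 26.5 + 136.3 + 379.1 + 377.2 + 224.4 + 52.7 + 5.6 = 1201.8
  TFR = 5 × 1201.8 / 1000 = 6.009
Difference = 2.122 − 6.009 = -3.887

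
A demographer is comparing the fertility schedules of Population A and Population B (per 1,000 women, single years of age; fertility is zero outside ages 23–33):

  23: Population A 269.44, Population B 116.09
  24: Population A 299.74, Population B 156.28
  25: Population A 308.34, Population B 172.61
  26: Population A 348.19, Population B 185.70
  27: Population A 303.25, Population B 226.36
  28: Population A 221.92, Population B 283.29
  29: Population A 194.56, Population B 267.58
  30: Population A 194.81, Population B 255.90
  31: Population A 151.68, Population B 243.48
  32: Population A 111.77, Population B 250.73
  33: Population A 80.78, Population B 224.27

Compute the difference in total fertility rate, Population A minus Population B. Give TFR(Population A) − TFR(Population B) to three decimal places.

Population A:
  Sum of ASFRs = 269.44 + 299.74 + 308.34 + 348.19 + 303.25 + 221.92 + 194.56 + 194.81 + 151.68 + 111.77 + 80.78 = 2484.48
  TFR = 2484.48 / 1000 = 2.48448
Population B:
  Sum of ASFRs = 116.09 + 156.28 + 172.61 + 185.70 + 226.36 + 283.29 + 267.58 + 255.90 + 243.48 + 250.73 + 224.27 = 2382.29
  TFR = 2382.29 / 1000 = 2.38229
Difference = 2.48448 − 2.38229 = 0.10219

0.102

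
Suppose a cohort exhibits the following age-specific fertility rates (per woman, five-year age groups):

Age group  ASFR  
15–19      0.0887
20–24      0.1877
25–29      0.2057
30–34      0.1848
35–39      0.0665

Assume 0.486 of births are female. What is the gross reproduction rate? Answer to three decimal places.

1.782

Proportion female at birth = 0.486.
Sum of ASFRs = 0.0887 + 0.1877 + 0.2057 + 0.1848 + 0.0665 = 0.7334
TFR = 5 × 0.7334 = 3.667
GRR = 0.486 × 3.667 = 1.78216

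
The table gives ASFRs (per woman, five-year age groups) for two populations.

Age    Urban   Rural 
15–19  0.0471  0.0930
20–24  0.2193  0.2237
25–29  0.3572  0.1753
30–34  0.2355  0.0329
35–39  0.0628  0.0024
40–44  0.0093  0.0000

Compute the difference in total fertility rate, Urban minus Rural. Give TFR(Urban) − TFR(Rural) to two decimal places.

Urban:
  Sum of ASFRs = 0.0471 + 0.2193 + 0.3572 + 0.2355 + 0.0628 + 0.0093 = 0.9312
  TFR = 5 × 0.9312 = 4.656
Rural:
  Sum of ASFRs = 0.0930 + 0.2237 + 0.1753 + 0.0329 + 0.0024 + 0.0000 = 0.5273
  TFR = 5 × 0.5273 = 2.6365
Difference = 4.656 − 2.6365 = 2.0195

2.02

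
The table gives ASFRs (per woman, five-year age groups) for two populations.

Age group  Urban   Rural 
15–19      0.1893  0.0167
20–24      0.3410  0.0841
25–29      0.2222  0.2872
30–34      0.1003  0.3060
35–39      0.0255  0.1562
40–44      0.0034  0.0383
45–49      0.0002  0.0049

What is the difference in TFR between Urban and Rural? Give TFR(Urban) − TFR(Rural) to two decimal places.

Urban:
  Sum of ASFRs = 0.1893 + 0.3410 + 0.2222 + 0.1003 + 0.0255 + 0.0034 + 0.0002 = 0.8819
  TFR = 5 × 0.8819 = 4.4095
Rural:
  Sum of ASFRs = 0.0167 + 0.0841 + 0.2872 + 0.3060 + 0.1562 + 0.0383 + 0.0049 = 0.8934
  TFR = 5 × 0.8934 = 4.467
Difference = 4.4095 − 4.467 = -0.0575

-0.06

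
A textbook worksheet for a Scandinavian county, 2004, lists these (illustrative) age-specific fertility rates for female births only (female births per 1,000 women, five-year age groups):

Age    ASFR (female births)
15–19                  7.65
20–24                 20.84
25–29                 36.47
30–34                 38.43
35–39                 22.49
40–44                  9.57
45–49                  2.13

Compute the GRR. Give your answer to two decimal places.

0.69

Sum of female ASFRs = 7.65 + 20.84 + 36.47 + 38.43 + 22.49 + 9.57 + 2.13 = 137.58
GRR = 5 × 137.58 / 1000 = 0.6879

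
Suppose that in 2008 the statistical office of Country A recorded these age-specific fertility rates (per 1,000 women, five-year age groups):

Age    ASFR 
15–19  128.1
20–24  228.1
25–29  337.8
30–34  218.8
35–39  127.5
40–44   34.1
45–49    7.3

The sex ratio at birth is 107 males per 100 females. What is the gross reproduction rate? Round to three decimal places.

2.613

Proportion female at birth = 100 / (100 + 107) = 0.48309.
Sum of ASFRs = 128.1 + 228.1 + 337.8 + 218.8 + 127.5 + 34.1 + 7.3 = 1081.7
TFR = 5 × 1081.7 / 1000 = 5.4085
GRR = 0.48309 × 5.4085 = 2.61279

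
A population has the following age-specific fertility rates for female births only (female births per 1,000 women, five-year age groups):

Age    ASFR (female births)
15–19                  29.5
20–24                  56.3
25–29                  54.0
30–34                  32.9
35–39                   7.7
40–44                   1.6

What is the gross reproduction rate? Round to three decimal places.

Sum of female ASFRs = 29.5 + 56.3 + 54.0 + 32.9 + 7.7 + 1.6 = 182.0
GRR = 5 × 182.0 / 1000 = 0.91

0.910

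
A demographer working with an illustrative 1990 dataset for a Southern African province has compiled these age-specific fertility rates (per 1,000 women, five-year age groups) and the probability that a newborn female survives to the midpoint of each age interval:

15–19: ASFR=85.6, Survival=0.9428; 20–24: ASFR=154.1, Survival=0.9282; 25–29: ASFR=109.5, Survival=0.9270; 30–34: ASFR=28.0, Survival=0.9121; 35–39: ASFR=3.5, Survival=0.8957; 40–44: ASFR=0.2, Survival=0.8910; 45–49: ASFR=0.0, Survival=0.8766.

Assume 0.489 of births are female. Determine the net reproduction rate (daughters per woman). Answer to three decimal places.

0.866

Proportion female at birth = 0.489.
Each age group contributes 5 × ASFR × survival:
  15–19: 5 × 85.6/1000 × 0.9428 = 0.40352
  20–24: 5 × 154.1/1000 × 0.9282 = 0.71518
  25–29: 5 × 109.5/1000 × 0.9270 = 0.50753
  30–34: 5 × 28.0/1000 × 0.9121 = 0.12769
  35–39: 5 × 3.5/1000 × 0.8957 = 0.01567
  40–44: 5 × 0.2/1000 × 0.8910 = 0.00089
  45–49: 5 × 0.0/1000 × 0.8766 = 0.00000
Sum = 1.77048
NRR = 0.489 × 1.77048 = 0.86576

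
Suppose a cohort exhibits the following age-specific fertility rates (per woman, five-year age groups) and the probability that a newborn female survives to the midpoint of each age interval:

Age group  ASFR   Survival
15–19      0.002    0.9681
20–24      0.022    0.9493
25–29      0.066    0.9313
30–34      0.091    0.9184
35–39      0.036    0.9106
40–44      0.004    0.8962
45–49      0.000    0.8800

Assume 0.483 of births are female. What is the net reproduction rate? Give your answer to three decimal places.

0.493

Proportion female at birth = 0.483.
Survival-weighted fertility by age (5·fₓ·Sₓ):
  15–19: 5 × 0.002 × 0.9681 = 0.00968
  20–24: 5 × 0.022 × 0.9493 = 0.10442
  25–29: 5 × 0.066 × 0.9313 = 0.30733
  30–34: 5 × 0.091 × 0.9184 = 0.41787
  35–39: 5 × 0.036 × 0.9106 = 0.16391
  40–44: 5 × 0.004 × 0.8962 = 0.01792
  45–49: 5 × 0.000 × 0.8800 = 0.00000
Sum = 1.02113
NRR = 0.483 × 1.02113 = 0.49321
An NRR under 1 implies long-run decline under these rates.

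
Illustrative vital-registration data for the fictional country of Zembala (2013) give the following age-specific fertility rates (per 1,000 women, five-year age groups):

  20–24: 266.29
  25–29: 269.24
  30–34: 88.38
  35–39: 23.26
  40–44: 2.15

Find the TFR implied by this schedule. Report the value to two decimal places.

Sum of ASFRs = 266.29 + 269.24 + 88.38 + 23.26 + 2.15 = 649.32
TFR = 5 × 649.32 / 1000 = 3.2466

3.25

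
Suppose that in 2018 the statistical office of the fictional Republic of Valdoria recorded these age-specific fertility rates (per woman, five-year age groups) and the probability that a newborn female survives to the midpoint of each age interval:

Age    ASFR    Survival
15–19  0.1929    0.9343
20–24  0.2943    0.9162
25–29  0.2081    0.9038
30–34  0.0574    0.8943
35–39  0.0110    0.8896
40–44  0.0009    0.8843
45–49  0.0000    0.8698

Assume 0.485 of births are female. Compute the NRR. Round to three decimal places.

1.697

Proportion female at birth = 0.485.
Weighting each age-specific rate by interval width and survival:
  15–19: 5 × 0.1929 × 0.9343 = 0.90113
  20–24: 5 × 0.2943 × 0.9162 = 1.34819
  25–29: 5 × 0.2081 × 0.9038 = 0.94040
  30–34: 5 × 0.0574 × 0.8943 = 0.25666
  35–39: 5 × 0.0110 × 0.8896 = 0.04893
  40–44: 5 × 0.0009 × 0.8843 = 0.00398
  45–49: 5 × 0.0000 × 0.8698 = 0.00000
Sum = 3.49929
NRR = 0.485 × 3.49929 = 1.69716
With NRR above 1 the population is above replacement fertility.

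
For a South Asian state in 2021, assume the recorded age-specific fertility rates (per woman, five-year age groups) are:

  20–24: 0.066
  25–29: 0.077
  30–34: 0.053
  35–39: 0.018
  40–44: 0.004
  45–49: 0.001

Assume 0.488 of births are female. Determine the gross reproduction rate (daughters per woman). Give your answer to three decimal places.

0.534

Proportion female at birth = 0.488.
Sum of ASFRs = 0.066 + 0.077 + 0.053 + 0.018 + 0.004 + 0.001 = 0.219
TFR = 5 × 0.219 = 1.095
GRR = 0.488 × 1.095 = 0.53436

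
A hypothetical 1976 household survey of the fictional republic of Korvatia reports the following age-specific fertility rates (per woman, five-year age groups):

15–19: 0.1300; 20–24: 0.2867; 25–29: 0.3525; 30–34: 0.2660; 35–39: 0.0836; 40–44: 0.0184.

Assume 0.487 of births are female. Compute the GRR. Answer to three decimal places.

2.769

Proportion female at birth = 0.487.
Sum of ASFRs = 0.1300 + 0.2867 + 0.3525 + 0.2660 + 0.0836 + 0.0184 = 1.1372
TFR = 5 × 1.1372 = 5.686
GRR = 0.487 × 5.686 = 2.76908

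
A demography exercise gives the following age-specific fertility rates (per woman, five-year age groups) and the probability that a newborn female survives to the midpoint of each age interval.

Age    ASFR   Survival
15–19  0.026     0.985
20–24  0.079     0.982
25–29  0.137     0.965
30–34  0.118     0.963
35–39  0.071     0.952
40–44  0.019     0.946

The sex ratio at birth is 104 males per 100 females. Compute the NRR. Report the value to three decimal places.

Proportion female at birth = 100 / (100 + 104) = 0.49020.
Per-age-group product (5 × ASFR × survival probability):
  15–19: 5 × 0.026 × 0.985 = 0.12805
  20–24: 5 × 0.079 × 0.982 = 0.38789
  25–29: 5 × 0.137 × 0.965 = 0.66103
  30–34: 5 × 0.118 × 0.963 = 0.56817
  35–39: 5 × 0.071 × 0.952 = 0.33796
  40–44: 5 × 0.019 × 0.946 = 0.08987
Sum = 2.17297
NRR = 0.49020 × 2.17297 = 1.06519

1.065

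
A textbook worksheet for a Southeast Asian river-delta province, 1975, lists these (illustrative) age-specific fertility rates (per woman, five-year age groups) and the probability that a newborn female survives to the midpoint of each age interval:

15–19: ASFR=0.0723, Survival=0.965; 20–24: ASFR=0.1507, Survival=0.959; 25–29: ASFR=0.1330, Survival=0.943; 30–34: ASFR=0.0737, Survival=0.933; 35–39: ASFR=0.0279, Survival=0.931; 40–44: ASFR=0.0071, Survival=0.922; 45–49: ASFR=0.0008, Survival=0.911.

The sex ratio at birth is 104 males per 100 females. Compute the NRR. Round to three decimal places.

Proportion female at birth = 100 / (100 + 104) = 0.49020.
Per-age-group product (5 × ASFR × survival probability):
  15–19: 5 × 0.0723 × 0.965 = 0.34885
  20–24: 5 × 0.1507 × 0.959 = 0.72261
  25–29: 5 × 0.1330 × 0.943 = 0.62710
  30–34: 5 × 0.0737 × 0.933 = 0.34381
  35–39: 5 × 0.0279 × 0.931 = 0.12987
  40–44: 5 × 0.0071 × 0.922 = 0.03273
  45–49: 5 × 0.0008 × 0.911 = 0.00364
Sum = 2.20861
NRR = 0.49020 × 2.20861 = 1.08266

1.083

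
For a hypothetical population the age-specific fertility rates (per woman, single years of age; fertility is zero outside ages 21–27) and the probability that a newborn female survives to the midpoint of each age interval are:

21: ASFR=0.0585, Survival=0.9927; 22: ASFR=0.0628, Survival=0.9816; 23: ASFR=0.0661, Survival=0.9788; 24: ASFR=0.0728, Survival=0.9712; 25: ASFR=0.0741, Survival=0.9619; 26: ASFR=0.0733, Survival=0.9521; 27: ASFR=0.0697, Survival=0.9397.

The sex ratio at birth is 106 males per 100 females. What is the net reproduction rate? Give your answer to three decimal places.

0.224

Proportion female at birth = 100 / (100 + 106) = 0.48544.
Per-age-group product (1 × ASFR × survival probability):
  21: 1 × 0.0585 × 0.9927 = 0.05807
  22: 1 × 0.0628 × 0.9816 = 0.06164
  23: 1 × 0.0661 × 0.9788 = 0.06470
  24: 1 × 0.0728 × 0.9712 = 0.07070
  25: 1 × 0.0741 × 0.9619 = 0.07128
  26: 1 × 0.0733 × 0.9521 = 0.06979
  27: 1 × 0.0697 × 0.9397 = 0.06550
Sum = 0.46168
NRR = 0.48544 × 0.46168 = 0.22412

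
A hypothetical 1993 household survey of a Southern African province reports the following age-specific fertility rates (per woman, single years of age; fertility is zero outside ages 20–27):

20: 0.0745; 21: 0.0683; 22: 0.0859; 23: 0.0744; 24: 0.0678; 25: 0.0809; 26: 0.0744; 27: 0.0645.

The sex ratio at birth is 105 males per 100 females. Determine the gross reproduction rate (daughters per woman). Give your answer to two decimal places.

0.29

Proportion female at birth = 100 / (100 + 105) = 0.48780.
Sum of ASFRs = 0.0745 + 0.0683 + 0.0859 + 0.0744 + 0.0678 + 0.0809 + 0.0744 + 0.0645 = 0.5907
TFR = 0.5907
GRR = 0.48780 × 0.5907 = 0.28814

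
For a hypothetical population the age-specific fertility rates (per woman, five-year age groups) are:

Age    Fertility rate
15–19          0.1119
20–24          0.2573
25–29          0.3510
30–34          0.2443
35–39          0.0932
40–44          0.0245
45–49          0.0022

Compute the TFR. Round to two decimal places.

5.42

Sum of ASFRs = 0.1119 + 0.2573 + 0.3510 + 0.2443 + 0.0932 + 0.0245 + 0.0022 = 1.0844
TFR = 5 × 1.0844 = 5.422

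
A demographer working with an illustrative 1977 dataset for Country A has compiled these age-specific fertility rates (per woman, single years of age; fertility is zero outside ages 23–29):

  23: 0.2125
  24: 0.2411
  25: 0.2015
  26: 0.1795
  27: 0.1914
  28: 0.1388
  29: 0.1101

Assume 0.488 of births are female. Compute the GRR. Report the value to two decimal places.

0.62

Proportion female at birth = 0.488.
Sum of ASFRs = 0.2125 + 0.2411 + 0.2015 + 0.1795 + 0.1914 + 0.1388 + 0.1101 = 1.2749
TFR = 1.2749
GRR = 0.488 × 1.2749 = 0.62215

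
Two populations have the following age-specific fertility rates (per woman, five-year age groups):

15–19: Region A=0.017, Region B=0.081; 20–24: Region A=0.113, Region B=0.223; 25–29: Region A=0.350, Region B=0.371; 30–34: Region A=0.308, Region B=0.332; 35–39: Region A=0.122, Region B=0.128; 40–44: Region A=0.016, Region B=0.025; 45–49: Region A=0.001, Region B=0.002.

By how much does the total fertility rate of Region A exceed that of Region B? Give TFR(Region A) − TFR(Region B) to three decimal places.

-1.175

Region A:
  Sum of ASFRs = 0.017 + 0.113 + 0.350 + 0.308 + 0.122 + 0.016 + 0.001 = 0.927
  TFR = 5 × 0.927 = 4.635
Region B:
  Sum of ASFRs = 0.081 + 0.223 + 0.371 + 0.332 + 0.128 + 0.025 + 0.002 = 1.162
  TFR = 5 × 1.162 = 5.81
Difference = 4.635 − 5.81 = -1.175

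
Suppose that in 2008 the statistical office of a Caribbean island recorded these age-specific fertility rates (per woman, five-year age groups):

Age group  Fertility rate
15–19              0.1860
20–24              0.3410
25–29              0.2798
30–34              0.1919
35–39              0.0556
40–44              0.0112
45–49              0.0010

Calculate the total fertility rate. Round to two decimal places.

Sum of ASFRs = 0.1860 + 0.3410 + 0.2798 + 0.1919 + 0.0556 + 0.0112 + 0.0010 = 1.0665
TFR = 5 × 1.0665 = 5.3325

5.33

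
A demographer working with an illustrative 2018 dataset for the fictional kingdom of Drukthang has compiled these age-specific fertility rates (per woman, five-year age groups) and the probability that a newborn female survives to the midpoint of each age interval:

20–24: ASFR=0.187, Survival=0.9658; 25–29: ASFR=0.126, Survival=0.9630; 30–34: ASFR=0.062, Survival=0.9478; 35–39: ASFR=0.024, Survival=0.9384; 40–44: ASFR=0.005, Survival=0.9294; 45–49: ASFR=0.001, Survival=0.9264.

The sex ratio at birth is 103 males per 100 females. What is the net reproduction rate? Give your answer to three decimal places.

Proportion female at birth = 100 / (100 + 103) = 0.49261.
Per-age-group product (5 × ASFR × survival probability):
  20–24: 5 × 0.187 × 0.9658 = 0.90302
  25–29: 5 × 0.126 × 0.9630 = 0.60669
  30–34: 5 × 0.062 × 0.9478 = 0.29382
  35–39: 5 × 0.024 × 0.9384 = 0.11261
  40–44: 5 × 0.005 × 0.9294 = 0.02324
  45–49: 5 × 0.001 × 0.9264 = 0.00463
Sum = 1.94401
NRR = 0.49261 × 1.94401 = 0.95764
An NRR under 1 implies long-run decline under these rates.

0.958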